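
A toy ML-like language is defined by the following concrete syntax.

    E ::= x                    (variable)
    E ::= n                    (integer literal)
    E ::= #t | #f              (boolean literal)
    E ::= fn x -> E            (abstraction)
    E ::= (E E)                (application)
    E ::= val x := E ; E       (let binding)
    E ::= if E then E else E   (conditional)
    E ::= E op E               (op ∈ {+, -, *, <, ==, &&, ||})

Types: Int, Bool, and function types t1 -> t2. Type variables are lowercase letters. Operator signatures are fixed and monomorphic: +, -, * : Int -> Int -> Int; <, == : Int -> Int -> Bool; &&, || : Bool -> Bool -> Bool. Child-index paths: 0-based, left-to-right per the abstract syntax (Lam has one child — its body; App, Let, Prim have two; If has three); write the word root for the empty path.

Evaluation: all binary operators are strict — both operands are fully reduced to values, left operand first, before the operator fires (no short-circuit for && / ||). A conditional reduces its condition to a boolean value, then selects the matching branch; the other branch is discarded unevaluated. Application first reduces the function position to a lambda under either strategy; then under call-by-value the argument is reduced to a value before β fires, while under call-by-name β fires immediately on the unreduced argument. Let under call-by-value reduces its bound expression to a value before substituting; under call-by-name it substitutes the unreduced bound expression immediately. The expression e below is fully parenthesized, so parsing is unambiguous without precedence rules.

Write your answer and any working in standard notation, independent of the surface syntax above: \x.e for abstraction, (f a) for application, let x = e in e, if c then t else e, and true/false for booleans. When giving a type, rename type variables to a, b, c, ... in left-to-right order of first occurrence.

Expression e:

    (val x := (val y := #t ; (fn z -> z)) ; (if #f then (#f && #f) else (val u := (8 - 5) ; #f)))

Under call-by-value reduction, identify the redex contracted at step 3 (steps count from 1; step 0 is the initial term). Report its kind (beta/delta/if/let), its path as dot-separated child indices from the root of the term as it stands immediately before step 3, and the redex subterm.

Answer: if at root : (if false then (false && false) else (let u = (8 - 5) in false))

Trace:
step 0: (let x = (let y = true in (\z.z)) in (if false then (false && false) else (let u = (8 - 5) in false)))
step 1: [let@0] (let x = (\z.z) in (if false then (false && false) else (let u = (8 - 5) in false)))
step 2: [let@root] (if false then (false && false) else (let u = (8 - 5) in false))
step 3: [if@root] (let u = (8 - 5) in false)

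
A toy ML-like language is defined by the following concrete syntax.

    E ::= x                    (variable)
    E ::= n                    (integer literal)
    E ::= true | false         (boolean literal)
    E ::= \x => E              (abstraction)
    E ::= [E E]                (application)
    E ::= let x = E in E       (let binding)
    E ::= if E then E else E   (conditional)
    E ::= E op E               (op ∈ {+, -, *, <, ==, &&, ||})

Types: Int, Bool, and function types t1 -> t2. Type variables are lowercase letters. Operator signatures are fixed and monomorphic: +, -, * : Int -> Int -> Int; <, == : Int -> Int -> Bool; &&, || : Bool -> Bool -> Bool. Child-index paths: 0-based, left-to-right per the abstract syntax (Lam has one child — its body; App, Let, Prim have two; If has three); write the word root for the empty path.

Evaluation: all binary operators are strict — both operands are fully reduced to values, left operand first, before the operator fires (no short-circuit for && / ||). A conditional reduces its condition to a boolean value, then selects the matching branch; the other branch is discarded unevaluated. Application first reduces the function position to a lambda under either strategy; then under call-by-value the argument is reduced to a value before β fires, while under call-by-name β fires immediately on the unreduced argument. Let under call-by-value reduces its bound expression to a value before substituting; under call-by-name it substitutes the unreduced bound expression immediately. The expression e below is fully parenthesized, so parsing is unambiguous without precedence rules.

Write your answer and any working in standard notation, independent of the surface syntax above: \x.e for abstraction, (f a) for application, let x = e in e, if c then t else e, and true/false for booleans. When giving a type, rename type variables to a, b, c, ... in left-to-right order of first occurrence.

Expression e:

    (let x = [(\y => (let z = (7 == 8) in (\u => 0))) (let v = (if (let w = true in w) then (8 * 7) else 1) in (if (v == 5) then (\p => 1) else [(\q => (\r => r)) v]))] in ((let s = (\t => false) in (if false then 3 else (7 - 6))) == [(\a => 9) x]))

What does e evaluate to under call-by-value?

Trace:
step 0: (let x = ((\y.(let z = (7 == 8) in (\u.0))) (let v = (if (let w = true in w) then (8 * 7) else 1) in (if (v == 5) then (\p.1) else ((\q.(\r.r)) v)))) in ((let s = (\t.false) in (if false then 3 else (7 - 6))) == ((\a.9) x)))
step 1: [let@0.1.0.0] (let x = ((\y.(let z = (7 == 8) in (\u.0))) (let v = (if true then (8 * 7) else 1) in (if (v == 5) then (\p.1) else ((\q.(\r.r)) v)))) in ((let s = (\t.false) in (if false then 3 else (7 - 6))) == ((\a.9) x)))
step 2: [if@0.1.0] (let x = ((\y.(let z = (7 == 8) in (\u.0))) (let v = (8 * 7) in (if (v == 5) then (\p.1) else ((\q.(\r.r)) v)))) in ((let s = (\t.false) in (if false then 3 else (7 - 6))) == ((\a.9) x)))
step 3: [delta@0.1.0] (let x = ((\y.(let z = (7 == 8) in (\u.0))) (let v = 56 in (if (v == 5) then (\p.1) else ((\q.(\r.r)) v)))) in ((let s = (\t.false) in (if false then 3 else (7 - 6))) == ((\a.9) x)))
step 4: [let@0.1] (let x = ((\y.(let z = (7 == 8) in (\u.0))) (if (56 == 5) then (\p.1) else ((\q.(\r.r)) 56))) in ((let s = (\t.false) in (if false then 3 else (7 - 6))) == ((\a.9) x)))
step 5: [delta@0.1.0] (let x = ((\y.(let z = (7 == 8) in (\u.0))) (if false then (\p.1) else ((\q.(\r.r)) 56))) in ((let s = (\t.false) in (if false then 3 else (7 - 6))) == ((\a.9) x)))
step 6: [if@0.1] (let x = ((\y.(let z = (7 == 8) in (\u.0))) ((\q.(\r.r)) 56)) in ((let s = (\t.false) in (if false then 3 else (7 - 6))) == ((\a.9) x)))
step 7: [beta@0.1] (let x = ((\y.(let z = (7 == 8) in (\u.0))) (\r.r)) in ((let s = (\t.false) in (if false then 3 else (7 - 6))) == ((\a.9) x)))
step 8: [beta@0] (let x = (let z = (7 == 8) in (\u.0)) in ((let s = (\t.false) in (if false then 3 else (7 - 6))) == ((\a.9) x)))
step 9: [delta@0.0] (let x = (let z = false in (\u.0)) in ((let s = (\t.false) in (if false then 3 else (7 - 6))) == ((\a.9) x)))
step 10: [let@0] (let x = (\u.0) in ((let s = (\t.false) in (if false then 3 else (7 - 6))) == ((\a.9) x)))
step 11: [let@root] ((let s = (\t.false) in (if false then 3 else (7 - 6))) == ((\a.9) (\u.0)))
step 12: [let@0] ((if false then 3 else (7 - 6)) == ((\a.9) (\u.0)))
step 13: [if@0] ((7 - 6) == ((\a.9) (\u.0)))
step 14: [delta@0] (1 == ((\a.9) (\u.0)))
step 15: [beta@1] (1 == 9)
step 16: [delta@root] false

Answer: false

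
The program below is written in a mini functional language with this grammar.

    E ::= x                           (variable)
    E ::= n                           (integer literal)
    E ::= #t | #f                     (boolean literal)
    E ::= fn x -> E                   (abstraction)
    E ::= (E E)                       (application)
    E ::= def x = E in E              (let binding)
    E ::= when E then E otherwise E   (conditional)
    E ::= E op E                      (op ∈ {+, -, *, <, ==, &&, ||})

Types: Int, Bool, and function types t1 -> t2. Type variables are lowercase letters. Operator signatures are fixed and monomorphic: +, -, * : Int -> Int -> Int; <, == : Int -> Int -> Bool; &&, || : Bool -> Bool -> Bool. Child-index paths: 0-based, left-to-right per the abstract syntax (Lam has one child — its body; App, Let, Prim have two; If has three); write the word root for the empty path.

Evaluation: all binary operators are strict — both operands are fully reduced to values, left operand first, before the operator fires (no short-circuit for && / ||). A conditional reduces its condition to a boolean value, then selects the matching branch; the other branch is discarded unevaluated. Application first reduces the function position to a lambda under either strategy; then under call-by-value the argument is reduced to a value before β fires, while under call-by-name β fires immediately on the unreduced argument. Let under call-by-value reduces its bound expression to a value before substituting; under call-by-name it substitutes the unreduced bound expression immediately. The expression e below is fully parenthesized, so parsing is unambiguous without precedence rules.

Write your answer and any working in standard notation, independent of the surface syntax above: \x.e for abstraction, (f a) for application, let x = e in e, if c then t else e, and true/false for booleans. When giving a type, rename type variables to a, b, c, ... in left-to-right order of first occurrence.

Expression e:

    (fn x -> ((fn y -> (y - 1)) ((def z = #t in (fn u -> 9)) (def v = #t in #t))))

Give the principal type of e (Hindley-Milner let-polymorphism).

Answer: a -> Int

Derivation:
y : b
  unify b ~ Int
  unify Int ~ Int
\y._ : Int -> Int
let z : Bool
\u._ : c -> Int
let v : Bool
  unify c -> Int ~ Bool -> d
  unify c ~ Bool
  unify Int ~ d
_ _ : Int
  unify Int -> Int ~ Int -> e
  unify Int ~ Int
  unify Int ~ e
_ _ : Int
\x._ : a -> Int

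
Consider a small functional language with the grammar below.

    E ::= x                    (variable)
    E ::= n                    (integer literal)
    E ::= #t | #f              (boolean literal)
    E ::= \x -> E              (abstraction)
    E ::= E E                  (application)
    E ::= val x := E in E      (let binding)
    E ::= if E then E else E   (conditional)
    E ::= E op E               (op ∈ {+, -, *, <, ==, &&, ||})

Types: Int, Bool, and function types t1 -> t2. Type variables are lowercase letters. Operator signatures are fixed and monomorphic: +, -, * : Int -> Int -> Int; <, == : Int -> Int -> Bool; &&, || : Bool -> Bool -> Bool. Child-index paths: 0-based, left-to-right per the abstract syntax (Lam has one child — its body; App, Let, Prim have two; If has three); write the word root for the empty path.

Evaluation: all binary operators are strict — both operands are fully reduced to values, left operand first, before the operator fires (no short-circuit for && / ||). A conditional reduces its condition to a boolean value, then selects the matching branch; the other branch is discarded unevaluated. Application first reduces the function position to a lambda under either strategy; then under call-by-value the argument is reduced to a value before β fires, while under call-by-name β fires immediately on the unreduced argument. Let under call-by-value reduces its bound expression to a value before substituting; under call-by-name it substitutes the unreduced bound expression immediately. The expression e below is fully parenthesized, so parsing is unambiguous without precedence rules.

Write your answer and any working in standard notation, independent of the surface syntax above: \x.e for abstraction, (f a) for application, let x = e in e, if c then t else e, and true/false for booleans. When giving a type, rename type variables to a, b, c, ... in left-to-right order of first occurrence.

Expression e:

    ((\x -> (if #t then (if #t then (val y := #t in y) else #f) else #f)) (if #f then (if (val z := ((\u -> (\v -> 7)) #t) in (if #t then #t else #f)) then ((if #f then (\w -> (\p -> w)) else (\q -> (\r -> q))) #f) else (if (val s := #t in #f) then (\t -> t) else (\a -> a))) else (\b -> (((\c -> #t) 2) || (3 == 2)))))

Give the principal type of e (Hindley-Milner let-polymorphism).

Working:
  unify Bool ~ Bool
  unify Bool ~ Bool
let y : Bool
y : Bool
  unify Bool ~ Bool
  unify Bool ~ Bool
\x._ : a -> Bool
  unify Bool ~ Bool
\v._ : c -> Int
\u._ : b -> c -> Int
  unify b -> c -> Int ~ Bool -> d
  unify b ~ Bool
  unify c -> Int ~ d
_ _ : c -> Int
let z : forall. c -> Int
  unify Bool ~ Bool
  unify Bool ~ Bool
  unify Bool ~ Bool
  unify Bool ~ Bool
w : e
\p._ : f -> e
\w._ : e -> f -> e
q : g
\r._ : h -> g
\q._ : g -> h -> g
  unify e -> f -> e ~ g -> h -> g
  unify e ~ g
  unify f -> g ~ h -> g
  unify f ~ h
  unify g ~ g
  unify g -> h -> g ~ Bool -> i
  unify g ~ Bool
  unify h -> Bool ~ i
_ _ : h -> Bool
let s : Bool
  unify Bool ~ Bool
t : j
\t._ : j -> j
a : k
\a._ : k -> k
  unify j -> j ~ k -> k
  unify j ~ k
  unify k ~ k
  unify h -> Bool ~ k -> k
  unify h ~ k
  unify Bool ~ k
\c._ : m -> Bool
  unify m -> Bool ~ Int -> n
  unify m ~ Int
  unify Bool ~ n
_ _ : Bool
  unify Bool ~ Bool
  unify Int ~ Int
  unify Int ~ Int
  unify Bool ~ Bool
\b._ : l -> Bool
  unify Bool -> Bool ~ l -> Bool
  unify Bool ~ l
  unify Bool ~ Bool
  unify a -> Bool ~ (Bool -> Bool) -> o
  unify a ~ Bool -> Bool
  unify Bool ~ o
_ _ : Bool

Answer: Bool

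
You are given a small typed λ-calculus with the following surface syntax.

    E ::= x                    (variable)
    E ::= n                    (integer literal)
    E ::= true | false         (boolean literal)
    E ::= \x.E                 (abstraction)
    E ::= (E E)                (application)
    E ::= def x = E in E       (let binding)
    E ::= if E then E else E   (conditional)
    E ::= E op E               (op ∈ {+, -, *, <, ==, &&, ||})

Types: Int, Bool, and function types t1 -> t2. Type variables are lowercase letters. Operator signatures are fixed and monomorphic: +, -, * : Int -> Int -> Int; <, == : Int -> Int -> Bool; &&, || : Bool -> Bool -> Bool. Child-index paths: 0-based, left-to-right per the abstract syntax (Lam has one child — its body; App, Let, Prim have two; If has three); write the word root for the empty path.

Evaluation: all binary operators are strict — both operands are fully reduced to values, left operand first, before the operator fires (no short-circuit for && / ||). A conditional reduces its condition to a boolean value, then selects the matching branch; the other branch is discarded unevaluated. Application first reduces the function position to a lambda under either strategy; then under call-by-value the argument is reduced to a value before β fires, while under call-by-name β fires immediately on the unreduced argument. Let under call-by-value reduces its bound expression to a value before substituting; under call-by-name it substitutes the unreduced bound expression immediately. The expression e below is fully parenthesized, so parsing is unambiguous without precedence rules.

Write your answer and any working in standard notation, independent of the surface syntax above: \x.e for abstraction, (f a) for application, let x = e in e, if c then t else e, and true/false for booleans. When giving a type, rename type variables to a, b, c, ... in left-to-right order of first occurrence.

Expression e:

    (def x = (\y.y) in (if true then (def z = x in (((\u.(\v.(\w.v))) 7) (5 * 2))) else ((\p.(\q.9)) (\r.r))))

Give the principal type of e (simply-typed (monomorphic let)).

Answer: a -> Int

Working:
y : a
\y._ : a -> a
let x : a -> a
  unify Bool ~ Bool
x : a -> a
let z : a -> a
v : c
\w._ : d -> c
\v._ : c -> d -> c
\u._ : b -> c -> d -> c
  unify b -> c -> d -> c ~ Int -> e
  unify b ~ Int
  unify c -> d -> c ~ e
_ _ : c -> d -> c
  unify Int ~ Int
  unify Int ~ Int
  unify c -> d -> c ~ Int -> f
  unify c ~ Int
  unify d -> Int ~ f
_ _ : d -> Int
\q._ : h -> Int
\p._ : g -> h -> Int
r : i
\r._ : i -> i
  unify g -> h -> Int ~ (i -> i) -> j
  unify g ~ i -> i
  unify h -> Int ~ j
_ _ : h -> Int
  unify d -> Int ~ h -> Int
  unify d ~ h
  unify Int ~ Int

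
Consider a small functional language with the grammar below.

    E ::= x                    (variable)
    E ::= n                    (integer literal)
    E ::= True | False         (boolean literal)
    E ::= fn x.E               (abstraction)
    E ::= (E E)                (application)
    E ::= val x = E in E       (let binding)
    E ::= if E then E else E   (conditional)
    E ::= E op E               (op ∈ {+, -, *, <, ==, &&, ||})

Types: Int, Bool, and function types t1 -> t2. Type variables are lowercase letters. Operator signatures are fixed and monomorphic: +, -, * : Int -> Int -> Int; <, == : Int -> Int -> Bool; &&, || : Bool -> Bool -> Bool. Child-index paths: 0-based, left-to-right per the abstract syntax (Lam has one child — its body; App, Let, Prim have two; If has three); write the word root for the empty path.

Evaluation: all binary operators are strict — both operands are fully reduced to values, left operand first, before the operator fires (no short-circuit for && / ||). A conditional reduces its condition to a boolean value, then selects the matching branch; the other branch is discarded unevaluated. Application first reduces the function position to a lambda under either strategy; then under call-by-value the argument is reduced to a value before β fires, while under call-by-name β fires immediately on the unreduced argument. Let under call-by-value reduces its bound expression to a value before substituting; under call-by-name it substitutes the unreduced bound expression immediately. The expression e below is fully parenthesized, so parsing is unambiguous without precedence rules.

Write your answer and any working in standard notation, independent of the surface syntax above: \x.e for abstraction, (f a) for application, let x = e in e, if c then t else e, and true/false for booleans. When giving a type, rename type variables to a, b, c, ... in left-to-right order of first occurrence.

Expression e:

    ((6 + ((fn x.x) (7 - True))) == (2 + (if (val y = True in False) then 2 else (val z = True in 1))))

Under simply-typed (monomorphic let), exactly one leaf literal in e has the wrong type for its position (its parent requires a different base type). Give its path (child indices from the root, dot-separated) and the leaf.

Derivation:
  unify Int ~ Int
x : a
\x._ : a -> a
  unify Int ~ Int
  unify Bool ~ Int
  FAIL: mismatch Bool ~ Int

Answer: 0.1.1.1 : true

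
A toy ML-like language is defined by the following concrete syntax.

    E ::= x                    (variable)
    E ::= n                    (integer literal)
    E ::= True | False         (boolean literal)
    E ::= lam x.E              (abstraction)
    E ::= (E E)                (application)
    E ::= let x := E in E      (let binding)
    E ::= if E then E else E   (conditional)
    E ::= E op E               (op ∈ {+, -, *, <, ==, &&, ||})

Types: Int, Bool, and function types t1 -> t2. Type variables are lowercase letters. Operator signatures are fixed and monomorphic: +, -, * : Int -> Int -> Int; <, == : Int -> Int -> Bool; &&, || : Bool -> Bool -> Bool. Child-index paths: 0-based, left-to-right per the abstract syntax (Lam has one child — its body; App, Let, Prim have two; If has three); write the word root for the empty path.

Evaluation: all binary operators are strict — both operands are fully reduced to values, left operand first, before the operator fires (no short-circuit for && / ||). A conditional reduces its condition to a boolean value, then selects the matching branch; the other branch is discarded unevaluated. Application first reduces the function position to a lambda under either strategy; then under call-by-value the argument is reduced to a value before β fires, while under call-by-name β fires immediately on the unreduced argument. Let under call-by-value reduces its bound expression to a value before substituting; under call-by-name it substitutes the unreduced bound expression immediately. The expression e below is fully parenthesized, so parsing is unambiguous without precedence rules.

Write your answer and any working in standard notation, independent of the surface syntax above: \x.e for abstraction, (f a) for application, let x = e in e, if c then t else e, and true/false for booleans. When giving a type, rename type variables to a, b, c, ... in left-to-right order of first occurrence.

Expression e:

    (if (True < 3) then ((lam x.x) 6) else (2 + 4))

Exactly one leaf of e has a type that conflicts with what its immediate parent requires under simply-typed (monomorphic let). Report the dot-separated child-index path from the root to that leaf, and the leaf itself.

Working:
  unify Bool ~ Int
  FAIL: mismatch Bool ~ Int

Answer: 0.0 : true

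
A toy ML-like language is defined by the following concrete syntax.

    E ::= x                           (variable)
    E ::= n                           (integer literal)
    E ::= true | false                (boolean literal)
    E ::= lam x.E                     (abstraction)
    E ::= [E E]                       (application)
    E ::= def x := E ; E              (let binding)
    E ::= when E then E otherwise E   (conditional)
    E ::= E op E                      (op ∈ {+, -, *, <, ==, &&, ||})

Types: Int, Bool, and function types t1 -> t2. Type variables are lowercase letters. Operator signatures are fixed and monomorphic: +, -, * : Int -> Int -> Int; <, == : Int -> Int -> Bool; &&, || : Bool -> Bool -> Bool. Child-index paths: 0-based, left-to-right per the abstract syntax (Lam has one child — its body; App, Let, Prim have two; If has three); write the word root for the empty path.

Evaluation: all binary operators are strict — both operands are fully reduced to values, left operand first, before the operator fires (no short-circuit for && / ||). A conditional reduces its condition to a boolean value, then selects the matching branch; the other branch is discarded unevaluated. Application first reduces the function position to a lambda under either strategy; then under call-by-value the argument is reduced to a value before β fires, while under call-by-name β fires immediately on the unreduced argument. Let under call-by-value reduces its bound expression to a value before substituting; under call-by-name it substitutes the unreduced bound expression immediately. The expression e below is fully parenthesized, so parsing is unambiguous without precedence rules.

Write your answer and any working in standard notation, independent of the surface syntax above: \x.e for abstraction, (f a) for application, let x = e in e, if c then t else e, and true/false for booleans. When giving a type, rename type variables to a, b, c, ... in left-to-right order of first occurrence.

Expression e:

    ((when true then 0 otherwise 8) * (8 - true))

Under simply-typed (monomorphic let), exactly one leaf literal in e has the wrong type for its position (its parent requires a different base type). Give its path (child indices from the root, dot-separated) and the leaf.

Derivation:
  unify Bool ~ Bool
  unify Int ~ Int
  unify Int ~ Int
  unify Int ~ Int
  unify Bool ~ Int
  FAIL: mismatch Bool ~ Int

Answer: 1.1 : true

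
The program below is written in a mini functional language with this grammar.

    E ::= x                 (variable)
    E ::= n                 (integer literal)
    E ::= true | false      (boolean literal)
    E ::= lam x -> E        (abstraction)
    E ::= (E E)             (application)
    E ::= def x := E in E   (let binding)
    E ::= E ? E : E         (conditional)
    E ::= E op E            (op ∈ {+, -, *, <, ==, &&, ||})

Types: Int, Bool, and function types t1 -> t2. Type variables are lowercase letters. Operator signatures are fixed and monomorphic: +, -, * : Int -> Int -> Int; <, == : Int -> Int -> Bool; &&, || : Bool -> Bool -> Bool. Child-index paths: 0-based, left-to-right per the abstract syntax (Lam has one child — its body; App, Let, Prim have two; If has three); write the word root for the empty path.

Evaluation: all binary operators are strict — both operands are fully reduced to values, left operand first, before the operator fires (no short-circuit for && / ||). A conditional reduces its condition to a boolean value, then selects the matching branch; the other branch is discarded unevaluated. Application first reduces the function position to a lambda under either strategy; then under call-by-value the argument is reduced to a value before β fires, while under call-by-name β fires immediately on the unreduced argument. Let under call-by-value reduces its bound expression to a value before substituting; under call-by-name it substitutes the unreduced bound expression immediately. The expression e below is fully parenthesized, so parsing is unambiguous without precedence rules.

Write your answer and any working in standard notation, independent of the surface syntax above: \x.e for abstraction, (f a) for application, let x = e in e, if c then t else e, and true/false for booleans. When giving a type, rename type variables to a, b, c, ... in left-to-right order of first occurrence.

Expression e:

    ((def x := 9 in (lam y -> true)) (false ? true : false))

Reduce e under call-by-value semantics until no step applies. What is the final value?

Answer: true

Derivation:
step 0: ((let x = 9 in (\y.true)) (if false then true else false))
step 1: [let@0] ((\y.true) (if false then true else false))
step 2: [if@1] ((\y.true) false)
step 3: [beta@root] true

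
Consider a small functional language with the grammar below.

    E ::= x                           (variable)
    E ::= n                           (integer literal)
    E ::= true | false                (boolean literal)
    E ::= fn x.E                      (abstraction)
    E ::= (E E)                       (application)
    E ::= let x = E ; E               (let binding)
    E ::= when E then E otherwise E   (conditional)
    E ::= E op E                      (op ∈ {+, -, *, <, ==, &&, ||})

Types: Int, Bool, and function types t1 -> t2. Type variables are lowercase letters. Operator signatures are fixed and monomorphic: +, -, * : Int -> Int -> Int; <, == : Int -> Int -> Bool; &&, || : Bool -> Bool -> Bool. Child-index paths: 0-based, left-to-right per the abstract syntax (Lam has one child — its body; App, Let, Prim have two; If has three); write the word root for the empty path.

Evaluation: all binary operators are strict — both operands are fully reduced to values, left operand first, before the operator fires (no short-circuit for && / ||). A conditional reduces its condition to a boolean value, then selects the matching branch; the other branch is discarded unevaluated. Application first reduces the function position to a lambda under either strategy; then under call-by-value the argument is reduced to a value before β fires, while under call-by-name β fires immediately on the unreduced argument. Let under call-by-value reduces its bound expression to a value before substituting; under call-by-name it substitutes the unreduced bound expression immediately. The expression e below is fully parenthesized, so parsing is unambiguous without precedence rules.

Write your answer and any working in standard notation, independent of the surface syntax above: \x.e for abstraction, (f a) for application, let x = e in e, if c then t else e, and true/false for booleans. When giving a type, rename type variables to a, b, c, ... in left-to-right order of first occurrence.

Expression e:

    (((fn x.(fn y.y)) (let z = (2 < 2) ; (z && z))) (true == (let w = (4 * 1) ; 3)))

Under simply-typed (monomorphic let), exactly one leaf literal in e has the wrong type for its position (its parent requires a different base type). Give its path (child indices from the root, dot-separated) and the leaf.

Answer: 1.0 : true

Working:
y : b
\y._ : b -> b
\x._ : a -> b -> b
  unify Int ~ Int
  unify Int ~ Int
let z : Bool
z : Bool
  unify Bool ~ Bool
z : Bool
  unify Bool ~ Bool
  unify a -> b -> b ~ Bool -> c
  unify a ~ Bool
  unify b -> b ~ c
_ _ : b -> b
  unify Bool ~ Int
  FAIL: mismatch Bool ~ Int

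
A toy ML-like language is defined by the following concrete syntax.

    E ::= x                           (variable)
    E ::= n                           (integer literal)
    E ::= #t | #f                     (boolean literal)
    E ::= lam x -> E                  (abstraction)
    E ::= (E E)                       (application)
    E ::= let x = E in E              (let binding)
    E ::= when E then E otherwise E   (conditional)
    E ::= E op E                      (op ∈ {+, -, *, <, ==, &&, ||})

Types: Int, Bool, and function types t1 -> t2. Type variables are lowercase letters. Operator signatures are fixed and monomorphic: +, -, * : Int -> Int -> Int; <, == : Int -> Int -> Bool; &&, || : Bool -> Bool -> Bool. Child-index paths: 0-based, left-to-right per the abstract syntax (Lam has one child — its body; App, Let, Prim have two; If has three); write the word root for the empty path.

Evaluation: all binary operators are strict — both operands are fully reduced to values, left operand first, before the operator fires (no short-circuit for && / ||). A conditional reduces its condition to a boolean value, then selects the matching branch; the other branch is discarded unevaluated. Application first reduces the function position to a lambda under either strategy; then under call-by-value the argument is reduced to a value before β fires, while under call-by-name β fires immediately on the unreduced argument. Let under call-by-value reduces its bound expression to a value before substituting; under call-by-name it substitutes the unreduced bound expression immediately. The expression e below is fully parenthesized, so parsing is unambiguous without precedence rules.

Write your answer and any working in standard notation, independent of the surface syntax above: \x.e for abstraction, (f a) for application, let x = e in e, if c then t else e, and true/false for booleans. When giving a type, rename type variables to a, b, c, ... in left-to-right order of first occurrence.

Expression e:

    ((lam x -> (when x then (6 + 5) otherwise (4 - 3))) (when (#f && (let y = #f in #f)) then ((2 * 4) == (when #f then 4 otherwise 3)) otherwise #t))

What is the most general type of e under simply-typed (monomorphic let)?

Working:
x : a
  unify a ~ Bool
  unify Int ~ Int
  unify Int ~ Int
  unify Int ~ Int
  unify Int ~ Int
  unify Int ~ Int
\x._ : Bool -> Int
  unify Bool ~ Bool
let y : Bool
  unify Bool ~ Bool
  unify Bool ~ Bool
  unify Int ~ Int
  unify Int ~ Int
  unify Int ~ Int
  unify Bool ~ Bool
  unify Int ~ Int
  unify Int ~ Int
  unify Bool ~ Bool
  unify Bool -> Int ~ Bool -> b
  unify Bool ~ Bool
  unify Int ~ b
_ _ : Int

Answer: Int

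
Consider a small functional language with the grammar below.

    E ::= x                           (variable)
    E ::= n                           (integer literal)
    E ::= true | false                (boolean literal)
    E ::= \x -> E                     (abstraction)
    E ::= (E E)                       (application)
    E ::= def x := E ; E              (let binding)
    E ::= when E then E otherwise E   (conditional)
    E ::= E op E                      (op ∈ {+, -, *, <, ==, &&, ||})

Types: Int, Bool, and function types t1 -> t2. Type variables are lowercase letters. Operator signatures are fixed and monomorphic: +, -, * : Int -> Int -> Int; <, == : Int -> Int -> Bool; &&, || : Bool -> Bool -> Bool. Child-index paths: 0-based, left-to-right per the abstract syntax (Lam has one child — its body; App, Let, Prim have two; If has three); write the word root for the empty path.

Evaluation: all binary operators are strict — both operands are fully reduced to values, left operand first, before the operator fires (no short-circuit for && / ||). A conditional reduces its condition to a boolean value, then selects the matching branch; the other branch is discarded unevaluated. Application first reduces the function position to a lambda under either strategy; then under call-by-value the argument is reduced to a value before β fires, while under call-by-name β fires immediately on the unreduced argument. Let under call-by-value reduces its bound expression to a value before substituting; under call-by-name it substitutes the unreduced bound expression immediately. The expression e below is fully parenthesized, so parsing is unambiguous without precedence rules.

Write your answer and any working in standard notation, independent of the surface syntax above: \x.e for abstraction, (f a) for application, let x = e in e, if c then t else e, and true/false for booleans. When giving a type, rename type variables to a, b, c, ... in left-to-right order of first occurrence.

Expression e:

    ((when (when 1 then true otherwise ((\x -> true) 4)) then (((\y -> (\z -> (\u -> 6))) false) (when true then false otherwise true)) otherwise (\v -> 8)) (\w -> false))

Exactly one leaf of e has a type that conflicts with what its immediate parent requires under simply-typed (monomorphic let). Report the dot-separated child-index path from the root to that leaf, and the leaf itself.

Answer: 0.0.0 : 1

Working:
  unify Int ~ Bool
  FAIL: mismatch Int ~ Bool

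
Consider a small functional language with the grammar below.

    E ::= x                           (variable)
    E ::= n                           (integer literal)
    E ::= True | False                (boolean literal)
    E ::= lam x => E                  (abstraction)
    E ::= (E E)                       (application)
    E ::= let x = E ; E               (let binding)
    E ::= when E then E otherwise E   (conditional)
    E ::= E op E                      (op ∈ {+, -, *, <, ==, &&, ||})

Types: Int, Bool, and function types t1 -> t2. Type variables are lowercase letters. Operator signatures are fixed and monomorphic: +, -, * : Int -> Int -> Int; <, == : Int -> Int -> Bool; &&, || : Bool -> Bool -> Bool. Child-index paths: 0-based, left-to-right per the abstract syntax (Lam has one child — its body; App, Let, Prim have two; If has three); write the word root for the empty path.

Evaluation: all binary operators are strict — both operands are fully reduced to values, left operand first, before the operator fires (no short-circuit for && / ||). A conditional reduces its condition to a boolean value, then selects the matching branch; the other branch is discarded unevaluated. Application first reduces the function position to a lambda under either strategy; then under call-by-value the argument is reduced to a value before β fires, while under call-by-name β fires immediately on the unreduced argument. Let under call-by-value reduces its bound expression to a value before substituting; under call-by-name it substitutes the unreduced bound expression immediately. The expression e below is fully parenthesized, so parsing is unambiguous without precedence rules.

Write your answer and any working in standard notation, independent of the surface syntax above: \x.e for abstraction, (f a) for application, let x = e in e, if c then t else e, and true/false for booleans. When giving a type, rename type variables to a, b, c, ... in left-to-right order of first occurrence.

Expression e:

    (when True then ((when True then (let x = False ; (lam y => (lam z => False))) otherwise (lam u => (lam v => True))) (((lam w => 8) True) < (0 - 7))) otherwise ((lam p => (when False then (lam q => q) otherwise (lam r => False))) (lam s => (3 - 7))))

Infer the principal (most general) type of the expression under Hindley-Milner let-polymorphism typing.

Trace:
  unify Bool ~ Bool
  unify Bool ~ Bool
let x : Bool
\z._ : b -> Bool
\y._ : a -> b -> Bool
\v._ : d -> Bool
\u._ : c -> d -> Bool
  unify a -> b -> Bool ~ c -> d -> Bool
  unify a ~ c
  unify b -> Bool ~ d -> Bool
  unify b ~ d
  unify Bool ~ Bool
\w._ : e -> Int
  unify e -> Int ~ Bool -> f
  unify e ~ Bool
  unify Int ~ f
_ _ : Int
  unify Int ~ Int
  unify Int ~ Int
  unify Int ~ Int
  unify Int ~ Int
  unify c -> d -> Bool ~ Bool -> g
  unify c ~ Bool
  unify d -> Bool ~ g
_ _ : d -> Bool
  unify Bool ~ Bool
q : i
\q._ : i -> i
\r._ : j -> Bool
  unify i -> i ~ j -> Bool
  unify i ~ j
  unify j ~ Bool
\p._ : h -> Bool -> Bool
  unify Int ~ Int
  unify Int ~ Int
\s._ : k -> Int
  unify h -> Bool -> Bool ~ (k -> Int) -> l
  unify h ~ k -> Int
  unify Bool -> Bool ~ l
_ _ : Bool -> Bool
  unify d -> Bool ~ Bool -> Bool
  unify d ~ Bool
  unify Bool ~ Bool

Answer: Bool -> Bool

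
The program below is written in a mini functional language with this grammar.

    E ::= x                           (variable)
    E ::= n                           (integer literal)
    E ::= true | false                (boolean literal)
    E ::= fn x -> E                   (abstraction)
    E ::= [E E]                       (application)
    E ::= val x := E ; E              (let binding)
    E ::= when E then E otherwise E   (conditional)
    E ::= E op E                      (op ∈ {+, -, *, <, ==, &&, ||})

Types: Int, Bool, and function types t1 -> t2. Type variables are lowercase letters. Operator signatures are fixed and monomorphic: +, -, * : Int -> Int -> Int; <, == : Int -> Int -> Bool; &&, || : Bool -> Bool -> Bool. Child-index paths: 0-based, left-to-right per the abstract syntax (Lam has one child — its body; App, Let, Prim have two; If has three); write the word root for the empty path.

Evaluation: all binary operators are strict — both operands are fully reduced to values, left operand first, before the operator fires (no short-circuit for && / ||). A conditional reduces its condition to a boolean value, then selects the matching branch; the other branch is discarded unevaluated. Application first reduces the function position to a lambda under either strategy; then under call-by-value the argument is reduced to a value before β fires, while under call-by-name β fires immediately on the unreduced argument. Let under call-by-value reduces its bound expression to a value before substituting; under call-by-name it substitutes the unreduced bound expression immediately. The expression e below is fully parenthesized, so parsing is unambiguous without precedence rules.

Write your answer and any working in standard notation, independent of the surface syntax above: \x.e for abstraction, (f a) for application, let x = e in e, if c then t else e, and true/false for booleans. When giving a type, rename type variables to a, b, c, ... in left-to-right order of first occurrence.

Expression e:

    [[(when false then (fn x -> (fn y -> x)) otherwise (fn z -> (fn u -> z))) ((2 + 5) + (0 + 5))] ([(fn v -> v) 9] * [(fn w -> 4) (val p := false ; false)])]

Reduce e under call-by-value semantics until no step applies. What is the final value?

Derivation:
step 0: (((if false then (\x.(\y.x)) else (\z.(\u.z))) ((2 + 5) + (0 + 5))) (((\v.v) 9) * ((\w.4) (let p = false in false))))
step 1: [if@0.0] (((\z.(\u.z)) ((2 + 5) + (0 + 5))) (((\v.v) 9) * ((\w.4) (let p = false in false))))
step 2: [delta@0.1.0] (((\z.(\u.z)) (7 + (0 + 5))) (((\v.v) 9) * ((\w.4) (let p = false in false))))
step 3: [delta@0.1.1] (((\z.(\u.z)) (7 + 5)) (((\v.v) 9) * ((\w.4) (let p = false in false))))
step 4: [delta@0.1] (((\z.(\u.z)) 12) (((\v.v) 9) * ((\w.4) (let p = false in false))))
step 5: [beta@0] ((\u.12) (((\v.v) 9) * ((\w.4) (let p = false in false))))
step 6: [beta@1.0] ((\u.12) (9 * ((\w.4) (let p = false in false))))
step 7: [let@1.1.1] ((\u.12) (9 * ((\w.4) false)))
step 8: [beta@1.1] ((\u.12) (9 * 4))
step 9: [delta@1] ((\u.12) 36)
step 10: [beta@root] 12

Answer: 12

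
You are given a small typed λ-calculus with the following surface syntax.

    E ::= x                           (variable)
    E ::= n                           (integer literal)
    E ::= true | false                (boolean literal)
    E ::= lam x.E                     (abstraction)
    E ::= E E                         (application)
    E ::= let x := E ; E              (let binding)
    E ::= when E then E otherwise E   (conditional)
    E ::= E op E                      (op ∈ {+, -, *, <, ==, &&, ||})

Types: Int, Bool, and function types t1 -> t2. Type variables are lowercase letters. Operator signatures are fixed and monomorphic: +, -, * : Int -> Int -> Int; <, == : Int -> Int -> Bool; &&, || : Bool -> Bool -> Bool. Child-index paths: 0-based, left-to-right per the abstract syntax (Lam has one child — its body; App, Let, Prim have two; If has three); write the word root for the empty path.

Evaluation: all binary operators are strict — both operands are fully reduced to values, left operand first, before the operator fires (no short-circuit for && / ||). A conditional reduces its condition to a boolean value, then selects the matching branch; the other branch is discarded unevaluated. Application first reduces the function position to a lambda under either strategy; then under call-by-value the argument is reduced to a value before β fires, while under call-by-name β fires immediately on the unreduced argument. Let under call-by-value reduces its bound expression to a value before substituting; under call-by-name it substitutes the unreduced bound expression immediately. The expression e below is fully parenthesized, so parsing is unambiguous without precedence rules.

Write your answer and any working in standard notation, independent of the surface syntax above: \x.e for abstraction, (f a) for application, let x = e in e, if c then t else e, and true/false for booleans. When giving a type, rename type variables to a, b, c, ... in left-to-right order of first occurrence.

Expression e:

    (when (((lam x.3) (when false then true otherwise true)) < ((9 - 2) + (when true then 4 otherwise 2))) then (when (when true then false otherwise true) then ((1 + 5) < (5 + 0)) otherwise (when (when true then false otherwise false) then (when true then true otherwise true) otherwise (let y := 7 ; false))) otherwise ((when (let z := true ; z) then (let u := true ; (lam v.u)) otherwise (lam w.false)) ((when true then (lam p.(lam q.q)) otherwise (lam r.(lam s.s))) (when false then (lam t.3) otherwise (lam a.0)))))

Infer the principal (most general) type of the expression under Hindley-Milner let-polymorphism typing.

Answer: Bool

Trace:
\x._ : a -> Int
  unify Bool ~ Bool
  unify Bool ~ Bool
  unify a -> Int ~ Bool -> b
  unify a ~ Bool
  unify Int ~ b
_ _ : Int
  unify Int ~ Int
  unify Int ~ Int
  unify Int ~ Int
  unify Int ~ Int
  unify Bool ~ Bool
  unify Int ~ Int
  unify Int ~ Int
  unify Int ~ Int
  unify Bool ~ Bool
  unify Bool ~ Bool
  unify Bool ~ Bool
  unify Bool ~ Bool
  unify Int ~ Int
  unify Int ~ Int
  unify Int ~ Int
  unify Int ~ Int
  unify Int ~ Int
  unify Int ~ Int
  unify Bool ~ Bool
  unify Bool ~ Bool
  unify Bool ~ Bool
  unify Bool ~ Bool
  unify Bool ~ Bool
let y : Int
  unify Bool ~ Bool
  unify Bool ~ Bool
let z : Bool
z : Bool
  unify Bool ~ Bool
let u : Bool
u : Bool
\v._ : c -> Bool
\w._ : d -> Bool
  unify c -> Bool ~ d -> Bool
  unify c ~ d
  unify Bool ~ Bool
  unify Bool ~ Bool
q : f
\q._ : f -> f
\p._ : e -> f -> f
s : h
\s._ : h -> h
\r._ : g -> h -> h
  unify e -> f -> f ~ g -> h -> h
  unify e ~ g
  unify f -> f ~ h -> h
  unify f ~ h
  unify h ~ h
  unify Bool ~ Bool
\t._ : i -> Int
\a._ : j -> Int
  unify i -> Int ~ j -> Int
  unify i ~ j
  unify Int ~ Int
  unify g -> h -> h ~ (j -> Int) -> k
  unify g ~ j -> Int
  unify h -> h ~ k
_ _ : h -> h
  unify d -> Bool ~ (h -> h) -> l
  unify d ~ h -> h
  unify Bool ~ l
_ _ : Bool
  unify Bool ~ Bool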